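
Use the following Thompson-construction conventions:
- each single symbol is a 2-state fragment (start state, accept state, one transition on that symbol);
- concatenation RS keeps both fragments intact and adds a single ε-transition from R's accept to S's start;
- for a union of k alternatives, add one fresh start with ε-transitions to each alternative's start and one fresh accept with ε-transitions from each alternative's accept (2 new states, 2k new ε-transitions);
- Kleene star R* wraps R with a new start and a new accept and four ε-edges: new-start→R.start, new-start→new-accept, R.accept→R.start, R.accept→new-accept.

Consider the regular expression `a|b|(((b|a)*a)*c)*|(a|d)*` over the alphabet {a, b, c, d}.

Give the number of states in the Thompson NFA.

Bottom-up over the parse tree:
Each of the 8 symbol leaves contributes a 2-state fragment.
  b|a : 6 states
  (b|a)* : 8 states
  (b|a)*a : 10 states
  ((b|a)*a)* : 12 states
  ((b|a)*a)*c : 14 states
  (((b|a)*a)*c)* : 16 states
  a|d : 6 states
  (a|d)* : 8 states
  a|b|(((b|a)*a)*c)*|(a|d)* : 30 states

30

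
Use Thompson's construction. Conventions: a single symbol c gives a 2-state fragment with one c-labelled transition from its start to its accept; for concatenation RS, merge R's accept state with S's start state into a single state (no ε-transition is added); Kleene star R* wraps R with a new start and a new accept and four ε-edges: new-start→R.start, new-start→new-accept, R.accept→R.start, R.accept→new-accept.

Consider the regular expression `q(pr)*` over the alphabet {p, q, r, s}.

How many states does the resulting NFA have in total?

6

Per subexpression:
Each of the 3 symbol leaves contributes a 2-state fragment.
  pr — 3 states
  (pr)* — 5 states
  q(pr)* — 6 states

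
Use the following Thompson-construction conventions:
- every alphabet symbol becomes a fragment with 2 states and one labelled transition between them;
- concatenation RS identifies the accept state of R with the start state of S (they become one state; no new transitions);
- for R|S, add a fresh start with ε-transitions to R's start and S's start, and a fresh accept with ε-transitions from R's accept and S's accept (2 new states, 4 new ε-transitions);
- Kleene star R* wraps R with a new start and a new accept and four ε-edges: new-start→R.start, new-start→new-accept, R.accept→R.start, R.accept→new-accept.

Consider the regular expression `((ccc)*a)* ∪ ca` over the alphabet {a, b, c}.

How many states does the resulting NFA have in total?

14

Bottom-up over the parse tree:
Each of the 6 symbol leaves contributes a 2-state fragment.
  ccc → 4 states
  (ccc)* → 6 states
  (ccc)*a → 7 states
  ((ccc)*a)* → 9 states
  ca → 3 states
  ((ccc)*a)* ∪ ca → 14 states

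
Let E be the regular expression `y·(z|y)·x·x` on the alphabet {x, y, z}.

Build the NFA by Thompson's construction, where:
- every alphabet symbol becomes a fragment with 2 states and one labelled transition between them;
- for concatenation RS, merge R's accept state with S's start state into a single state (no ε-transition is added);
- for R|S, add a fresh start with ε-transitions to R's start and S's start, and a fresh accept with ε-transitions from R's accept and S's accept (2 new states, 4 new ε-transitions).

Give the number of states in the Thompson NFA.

By structural recursion:
Each of the 5 symbol leaves contributes a 2-state fragment.
  z|y → 6 states
  y·(z|y)·x·x → 9 states

9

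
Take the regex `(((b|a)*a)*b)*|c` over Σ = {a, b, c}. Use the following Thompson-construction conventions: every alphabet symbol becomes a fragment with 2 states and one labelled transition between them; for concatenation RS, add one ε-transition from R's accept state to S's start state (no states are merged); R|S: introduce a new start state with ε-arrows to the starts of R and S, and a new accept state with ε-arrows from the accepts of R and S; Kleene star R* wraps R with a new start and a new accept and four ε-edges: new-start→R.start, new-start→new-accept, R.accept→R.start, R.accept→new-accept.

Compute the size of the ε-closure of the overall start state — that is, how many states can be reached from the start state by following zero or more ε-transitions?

Compute the ε-closure size of each fragment's start state recursively; a symbol fragment's start has no outgoing ε-edge, so its closure is just itself (size 1).
  b|a — C = 1 + 1 + 1 = 3 (the new accept is not ε-reachable since no branch accepts ε)
  (b|a)* — C = 1 (new start) + 3 (body) + 1 (new accept) = 5
  (b|a)*a — C = 5 + 1 = 6 (closure spills across the concat boundary because the left factor accepts ε)
  ((b|a)*a)* — C = 1 (new start) + 6 (body) + 1 (new accept) = 8
  ((b|a)*a)*b — the left operand accepts ε, so the closure extends into the next operand (via the concat ε-link); C = 8 + 1 = 9
  (((b|a)*a)*b)* — new start has ε-edges to the inner start and to the new accept, so C = 2 + 9 = 11
  (((b|a)*a)*b)*|c — C = 1 (new start) + (11 + 1) + 1 (new accept, since some branch ε-reaches its own accept) = 14

14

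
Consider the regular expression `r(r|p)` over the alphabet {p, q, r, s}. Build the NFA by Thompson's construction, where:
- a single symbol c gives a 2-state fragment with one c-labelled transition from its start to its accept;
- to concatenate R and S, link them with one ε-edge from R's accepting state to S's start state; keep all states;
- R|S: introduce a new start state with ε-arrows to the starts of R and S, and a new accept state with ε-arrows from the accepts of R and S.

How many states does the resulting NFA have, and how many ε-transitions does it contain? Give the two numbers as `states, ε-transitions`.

8, 5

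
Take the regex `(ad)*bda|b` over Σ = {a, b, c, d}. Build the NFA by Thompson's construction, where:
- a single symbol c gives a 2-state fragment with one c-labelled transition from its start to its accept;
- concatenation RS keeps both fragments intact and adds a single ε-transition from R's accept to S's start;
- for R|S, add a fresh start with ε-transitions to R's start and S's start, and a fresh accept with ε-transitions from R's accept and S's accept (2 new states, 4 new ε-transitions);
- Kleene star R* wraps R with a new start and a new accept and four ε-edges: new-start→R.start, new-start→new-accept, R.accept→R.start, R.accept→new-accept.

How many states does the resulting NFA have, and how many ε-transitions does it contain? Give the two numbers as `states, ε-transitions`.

16, 12

Recursing over subexpressions:
Each of the 6 symbol leaves contributes 2 states and 0 ε-transitions.
  ad → 4 states, 1 ε-transition
  (ad)* → 6 states, 5 ε-transitions
  (ad)*bda → 12 states, 8 ε-transitions
  (ad)*bda|b → 16 states, 12 ε-transitions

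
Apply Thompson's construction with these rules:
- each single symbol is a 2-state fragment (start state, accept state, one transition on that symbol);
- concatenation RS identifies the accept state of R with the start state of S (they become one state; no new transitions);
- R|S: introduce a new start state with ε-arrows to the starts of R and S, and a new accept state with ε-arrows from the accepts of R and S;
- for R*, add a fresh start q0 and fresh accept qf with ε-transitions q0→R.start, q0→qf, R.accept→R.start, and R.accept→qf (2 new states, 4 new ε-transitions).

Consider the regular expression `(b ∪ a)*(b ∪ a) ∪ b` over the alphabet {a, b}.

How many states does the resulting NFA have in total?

Building bottom-up:
Each of the 5 symbol leaves contributes a 2-state fragment.
  b ∪ a → 6 states
  (b ∪ a)* → 8 states
  b ∪ a → 6 states
  (b ∪ a)*(b ∪ a) → 13 states
  (b ∪ a)*(b ∪ a) ∪ b → 17 states

17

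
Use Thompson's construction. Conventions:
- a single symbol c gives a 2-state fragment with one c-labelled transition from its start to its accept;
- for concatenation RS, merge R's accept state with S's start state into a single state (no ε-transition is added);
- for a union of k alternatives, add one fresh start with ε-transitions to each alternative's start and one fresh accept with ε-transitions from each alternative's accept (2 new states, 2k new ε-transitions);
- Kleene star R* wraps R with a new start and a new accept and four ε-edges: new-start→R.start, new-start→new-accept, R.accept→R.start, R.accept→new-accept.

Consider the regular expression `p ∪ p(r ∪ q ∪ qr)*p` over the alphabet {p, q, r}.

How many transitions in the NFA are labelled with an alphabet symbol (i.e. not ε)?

7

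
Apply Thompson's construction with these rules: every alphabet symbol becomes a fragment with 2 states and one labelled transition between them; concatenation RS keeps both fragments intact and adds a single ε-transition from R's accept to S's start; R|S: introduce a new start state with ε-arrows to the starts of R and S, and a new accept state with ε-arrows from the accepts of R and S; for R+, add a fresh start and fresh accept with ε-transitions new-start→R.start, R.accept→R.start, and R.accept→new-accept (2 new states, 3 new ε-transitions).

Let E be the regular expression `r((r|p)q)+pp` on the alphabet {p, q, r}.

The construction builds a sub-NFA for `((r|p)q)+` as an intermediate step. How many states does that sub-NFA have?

10

Fragment for `((r|p)q)+`:
Each of the 3 symbol leaves contributes a 2-state fragment.
  r|p — 6 states
  (r|p)q — 8 states
  ((r|p)q)+ — 10 states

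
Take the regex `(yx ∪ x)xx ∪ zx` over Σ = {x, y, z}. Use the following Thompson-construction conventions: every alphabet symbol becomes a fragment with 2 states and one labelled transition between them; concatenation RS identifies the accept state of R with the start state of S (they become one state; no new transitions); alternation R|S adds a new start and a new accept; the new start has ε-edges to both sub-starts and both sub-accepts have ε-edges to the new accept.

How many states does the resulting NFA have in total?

14

Per subexpression:
Each of the 7 symbol leaves contributes a 2-state fragment.
  yx → 3 states
  yx ∪ x → 7 states
  (yx ∪ x)xx → 9 states
  zx → 3 states
  (yx ∪ x)xx ∪ zx → 14 states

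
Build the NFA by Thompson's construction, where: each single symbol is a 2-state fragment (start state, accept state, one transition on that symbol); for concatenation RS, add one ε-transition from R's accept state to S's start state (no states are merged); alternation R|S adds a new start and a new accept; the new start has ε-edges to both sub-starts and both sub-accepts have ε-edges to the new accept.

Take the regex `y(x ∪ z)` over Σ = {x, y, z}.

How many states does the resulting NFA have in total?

Building bottom-up:
Each of the 3 symbol leaves contributes a 2-state fragment.
  x ∪ z : 6 states
  y(x ∪ z) : 8 states

8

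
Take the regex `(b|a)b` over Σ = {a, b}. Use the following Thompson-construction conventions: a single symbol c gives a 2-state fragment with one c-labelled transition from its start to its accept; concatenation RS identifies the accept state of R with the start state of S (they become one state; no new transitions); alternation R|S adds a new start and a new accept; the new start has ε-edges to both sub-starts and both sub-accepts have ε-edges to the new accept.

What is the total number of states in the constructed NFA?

Building bottom-up:
Each of the 3 symbol leaves contributes a 2-state fragment.
  b|a — 6 states
  (b|a)b — 7 states

7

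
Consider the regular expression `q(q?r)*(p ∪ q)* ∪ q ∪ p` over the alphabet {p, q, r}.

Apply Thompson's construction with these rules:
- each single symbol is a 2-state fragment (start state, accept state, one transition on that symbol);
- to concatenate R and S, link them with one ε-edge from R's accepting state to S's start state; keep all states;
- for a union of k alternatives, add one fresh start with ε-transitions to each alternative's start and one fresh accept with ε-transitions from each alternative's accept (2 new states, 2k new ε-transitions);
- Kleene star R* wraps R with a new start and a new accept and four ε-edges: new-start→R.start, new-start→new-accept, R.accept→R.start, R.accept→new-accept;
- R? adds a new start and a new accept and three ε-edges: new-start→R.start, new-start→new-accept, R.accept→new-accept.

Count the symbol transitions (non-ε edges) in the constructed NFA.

Per subexpression:
Each of the 7 symbol leaves contributes exactly 1 symbol transition.
  q? = 1 symbol transition
  q?r = 2 symbol transitions
  (q?r)* = 2 symbol transitions
  p ∪ q = 2 symbol transitions
  (p ∪ q)* = 2 symbol transitions
  q(q?r)*(p ∪ q)* = 5 symbol transitions
  q(q?r)*(p ∪ q)* ∪ q ∪ p = 7 symbol transitions

7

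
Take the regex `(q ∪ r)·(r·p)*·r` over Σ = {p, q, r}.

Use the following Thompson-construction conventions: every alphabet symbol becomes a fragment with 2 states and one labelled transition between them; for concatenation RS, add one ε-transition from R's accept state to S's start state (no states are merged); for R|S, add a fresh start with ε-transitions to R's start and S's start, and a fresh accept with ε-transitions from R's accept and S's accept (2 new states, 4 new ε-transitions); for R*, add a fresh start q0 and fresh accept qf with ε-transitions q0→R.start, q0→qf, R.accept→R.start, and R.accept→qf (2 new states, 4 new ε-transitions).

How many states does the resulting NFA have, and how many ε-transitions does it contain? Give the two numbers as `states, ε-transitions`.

14, 11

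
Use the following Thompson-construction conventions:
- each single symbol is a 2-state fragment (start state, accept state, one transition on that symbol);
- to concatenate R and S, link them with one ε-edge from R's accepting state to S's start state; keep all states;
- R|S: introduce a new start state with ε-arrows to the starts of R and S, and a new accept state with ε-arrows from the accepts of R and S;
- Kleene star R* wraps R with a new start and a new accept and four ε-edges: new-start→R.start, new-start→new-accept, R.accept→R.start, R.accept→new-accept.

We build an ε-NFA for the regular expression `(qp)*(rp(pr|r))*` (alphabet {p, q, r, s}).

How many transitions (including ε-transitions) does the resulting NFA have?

24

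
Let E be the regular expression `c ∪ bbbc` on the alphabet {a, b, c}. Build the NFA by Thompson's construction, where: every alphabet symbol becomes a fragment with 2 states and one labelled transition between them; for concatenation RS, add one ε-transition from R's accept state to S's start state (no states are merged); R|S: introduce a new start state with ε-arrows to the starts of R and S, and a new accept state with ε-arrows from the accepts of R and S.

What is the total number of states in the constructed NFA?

12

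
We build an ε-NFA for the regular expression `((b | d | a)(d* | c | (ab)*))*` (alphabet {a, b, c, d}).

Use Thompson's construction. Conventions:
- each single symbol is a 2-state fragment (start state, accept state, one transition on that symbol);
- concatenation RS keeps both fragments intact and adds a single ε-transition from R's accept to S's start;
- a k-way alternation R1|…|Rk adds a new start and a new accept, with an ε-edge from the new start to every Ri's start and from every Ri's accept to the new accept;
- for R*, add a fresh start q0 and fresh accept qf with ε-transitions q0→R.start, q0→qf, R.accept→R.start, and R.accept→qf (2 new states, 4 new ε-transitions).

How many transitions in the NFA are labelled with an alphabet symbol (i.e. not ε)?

Building bottom-up:
Each of the 7 symbol leaves contributes exactly 1 symbol transition.
  b | d | a : 3 symbol transitions
  d* : 1 symbol transition
  ab : 2 symbol transitions
  (ab)* : 2 symbol transitions
  d* | c | (ab)* : 4 symbol transitions
  (b | d | a)(d* | c | (ab)*) : 7 symbol transitions
  ((b | d | a)(d* | c | (ab)*))* : 7 symbol transitions

7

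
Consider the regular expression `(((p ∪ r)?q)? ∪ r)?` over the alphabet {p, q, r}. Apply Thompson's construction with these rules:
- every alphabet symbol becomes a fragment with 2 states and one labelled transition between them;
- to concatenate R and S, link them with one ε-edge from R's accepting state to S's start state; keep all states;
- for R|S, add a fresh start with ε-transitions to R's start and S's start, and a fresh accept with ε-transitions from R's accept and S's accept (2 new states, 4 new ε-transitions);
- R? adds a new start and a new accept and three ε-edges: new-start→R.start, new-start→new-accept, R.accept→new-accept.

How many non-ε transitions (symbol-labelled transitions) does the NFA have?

4

Per subexpression:
Each of the 4 symbol leaves contributes exactly 1 symbol transition.
  p ∪ r = 2 symbol transitions
  (p ∪ r)? = 2 symbol transitions
  (p ∪ r)?q = 3 symbol transitions
  ((p ∪ r)?q)? = 3 symbol transitions
  ((p ∪ r)?q)? ∪ r = 4 symbol transitions
  (((p ∪ r)?q)? ∪ r)? = 4 symbol transitions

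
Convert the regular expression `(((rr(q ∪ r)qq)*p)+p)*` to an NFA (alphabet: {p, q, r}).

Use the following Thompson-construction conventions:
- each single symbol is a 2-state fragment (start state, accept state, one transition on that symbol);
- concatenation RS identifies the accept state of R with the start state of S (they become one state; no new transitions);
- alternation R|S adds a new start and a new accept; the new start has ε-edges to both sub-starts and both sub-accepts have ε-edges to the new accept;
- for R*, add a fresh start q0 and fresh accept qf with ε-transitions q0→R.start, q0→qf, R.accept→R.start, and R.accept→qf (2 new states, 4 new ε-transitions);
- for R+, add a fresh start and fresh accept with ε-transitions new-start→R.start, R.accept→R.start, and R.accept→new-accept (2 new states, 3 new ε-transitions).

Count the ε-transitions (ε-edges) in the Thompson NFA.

By structural recursion:
Each of the 8 symbol leaves contributes 0 ε-transitions.
  q ∪ r : 4 ε-transitions
  rr(q ∪ r)qq : 4 ε-transitions
  (rr(q ∪ r)qq)* : 8 ε-transitions
  (rr(q ∪ r)qq)*p : 8 ε-transitions
  ((rr(q ∪ r)qq)*p)+ : 11 ε-transitions
  ((rr(q ∪ r)qq)*p)+p : 11 ε-transitions
  (((rr(q ∪ r)qq)*p)+p)* : 15 ε-transitions

15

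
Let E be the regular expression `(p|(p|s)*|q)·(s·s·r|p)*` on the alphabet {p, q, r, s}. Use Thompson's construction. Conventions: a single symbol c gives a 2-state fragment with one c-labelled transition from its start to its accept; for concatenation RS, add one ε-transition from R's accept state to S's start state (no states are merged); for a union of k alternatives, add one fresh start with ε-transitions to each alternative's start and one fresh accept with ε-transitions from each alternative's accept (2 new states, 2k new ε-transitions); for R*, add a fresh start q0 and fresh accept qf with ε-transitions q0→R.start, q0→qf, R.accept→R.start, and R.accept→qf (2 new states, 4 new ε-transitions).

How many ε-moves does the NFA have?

25

Bottom-up over the parse tree:
Each of the 8 symbol leaves contributes 0 ε-transitions.
  p|s = 4 ε-transitions
  (p|s)* = 8 ε-transitions
  p|(p|s)*|q = 14 ε-transitions
  s·s·r = 2 ε-transitions
  s·s·r|p = 6 ε-transitions
  (s·s·r|p)* = 10 ε-transitions
  (p|(p|s)*|q)·(s·s·r|p)* = 25 ε-transitions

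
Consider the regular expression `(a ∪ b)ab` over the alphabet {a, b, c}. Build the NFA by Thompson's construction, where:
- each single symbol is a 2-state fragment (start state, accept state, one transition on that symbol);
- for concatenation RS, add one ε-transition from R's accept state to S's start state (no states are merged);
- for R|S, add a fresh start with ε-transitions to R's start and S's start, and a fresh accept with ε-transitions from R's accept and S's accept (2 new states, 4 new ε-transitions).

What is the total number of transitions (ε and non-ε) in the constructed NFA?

10

Bottom-up over the parse tree:
Each of the 4 symbol leaves contributes 1 transition (1 symbol, 0 ε).
  a ∪ b → 6 transitions (2 symbol, 4 ε)
  (a ∪ b)ab → 10 transitions (4 symbol, 6 ε)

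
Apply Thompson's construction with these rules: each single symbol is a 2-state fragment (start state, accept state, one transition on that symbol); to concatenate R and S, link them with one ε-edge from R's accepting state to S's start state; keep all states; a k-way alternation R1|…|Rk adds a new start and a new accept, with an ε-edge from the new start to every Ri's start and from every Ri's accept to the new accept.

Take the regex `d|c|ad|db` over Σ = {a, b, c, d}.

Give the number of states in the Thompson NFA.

14

By structural recursion:
Each of the 6 symbol leaves contributes a 2-state fragment.
  ad → 4 states
  db → 4 states
  d|c|ad|db → 14 states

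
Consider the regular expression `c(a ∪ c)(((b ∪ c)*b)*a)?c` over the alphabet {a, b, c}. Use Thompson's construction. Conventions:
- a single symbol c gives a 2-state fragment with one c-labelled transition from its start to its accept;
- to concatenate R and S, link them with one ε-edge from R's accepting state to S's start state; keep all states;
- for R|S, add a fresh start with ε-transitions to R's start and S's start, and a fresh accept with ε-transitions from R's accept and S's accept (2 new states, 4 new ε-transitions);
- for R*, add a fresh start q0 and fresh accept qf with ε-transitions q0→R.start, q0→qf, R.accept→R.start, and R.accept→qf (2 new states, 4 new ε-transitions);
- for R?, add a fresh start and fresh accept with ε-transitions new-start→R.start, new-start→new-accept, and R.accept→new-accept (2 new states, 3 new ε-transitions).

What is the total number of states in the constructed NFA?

26

By structural recursion:
Each of the 8 symbol leaves contributes a 2-state fragment.
  a ∪ c — 6 states
  b ∪ c — 6 states
  (b ∪ c)* — 8 states
  (b ∪ c)*b — 10 states
  ((b ∪ c)*b)* — 12 states
  ((b ∪ c)*b)*a — 14 states
  (((b ∪ c)*b)*a)? — 16 states
  c(a ∪ c)(((b ∪ c)*b)*a)?c — 26 states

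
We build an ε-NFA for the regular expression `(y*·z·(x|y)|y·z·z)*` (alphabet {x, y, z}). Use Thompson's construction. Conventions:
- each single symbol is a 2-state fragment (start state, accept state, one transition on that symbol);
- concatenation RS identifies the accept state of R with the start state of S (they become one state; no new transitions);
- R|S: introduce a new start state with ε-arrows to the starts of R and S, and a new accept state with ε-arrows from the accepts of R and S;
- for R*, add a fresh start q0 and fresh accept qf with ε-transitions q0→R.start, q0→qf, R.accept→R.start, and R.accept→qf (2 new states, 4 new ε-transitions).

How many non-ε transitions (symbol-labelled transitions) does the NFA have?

7

Building bottom-up:
Each of the 7 symbol leaves contributes exactly 1 symbol transition.
  y* — 1 symbol transition
  x|y — 2 symbol transitions
  y*·z·(x|y) — 4 symbol transitions
  y·z·z — 3 symbol transitions
  y*·z·(x|y)|y·z·z — 7 symbol transitions
  (y*·z·(x|y)|y·z·z)* — 7 symbol transitions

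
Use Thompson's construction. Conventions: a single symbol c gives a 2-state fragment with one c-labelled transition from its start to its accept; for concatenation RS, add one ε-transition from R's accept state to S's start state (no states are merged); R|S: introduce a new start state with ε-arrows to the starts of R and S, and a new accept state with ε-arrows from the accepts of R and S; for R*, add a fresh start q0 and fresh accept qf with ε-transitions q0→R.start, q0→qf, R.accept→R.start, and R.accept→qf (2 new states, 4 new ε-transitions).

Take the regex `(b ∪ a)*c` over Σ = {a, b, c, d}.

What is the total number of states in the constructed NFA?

10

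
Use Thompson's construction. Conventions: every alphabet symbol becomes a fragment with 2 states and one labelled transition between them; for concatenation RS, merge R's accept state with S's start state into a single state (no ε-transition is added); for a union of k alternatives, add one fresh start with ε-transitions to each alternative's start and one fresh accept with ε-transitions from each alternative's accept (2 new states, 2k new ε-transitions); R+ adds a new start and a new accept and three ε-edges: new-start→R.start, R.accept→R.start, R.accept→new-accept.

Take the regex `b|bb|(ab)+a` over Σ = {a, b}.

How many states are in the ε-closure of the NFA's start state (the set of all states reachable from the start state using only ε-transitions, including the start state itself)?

5

Let C(F) = |ε-closure(F.start)| within fragment F, and note whether F accepts ε. Symbol fragments have C = 1 and do not accept ε. Then:
  bb : |ε-closure| equals the left operand's closure size = 1 (its accept is not ε-reachable, so the closure stops there)
  ab : same as the first factor's closure: |ε-closure| = 1
  (ab)+ : |ε-closure| = 1 + 1 = 2 (the body doesn't accept ε, so the new accept is not reached)
  (ab)+a : |ε-closure| equals the left operand's closure size = 2 (its accept is not ε-reachable, so the closure stops there)
  b|bb|(ab)+a : |ε-closure| = 1 + 1 + 1 + 2 = 5 (the new accept is not ε-reachable since no branch accepts ε)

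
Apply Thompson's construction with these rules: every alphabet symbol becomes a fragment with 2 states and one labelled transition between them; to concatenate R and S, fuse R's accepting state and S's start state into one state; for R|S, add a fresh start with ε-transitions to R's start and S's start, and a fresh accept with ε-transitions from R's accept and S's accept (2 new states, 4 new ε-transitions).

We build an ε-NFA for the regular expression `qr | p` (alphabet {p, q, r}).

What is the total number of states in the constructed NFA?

7

Recursing over subexpressions:
Each of the 3 symbol leaves contributes a 2-state fragment.
  qr → 3 states
  qr | p → 7 states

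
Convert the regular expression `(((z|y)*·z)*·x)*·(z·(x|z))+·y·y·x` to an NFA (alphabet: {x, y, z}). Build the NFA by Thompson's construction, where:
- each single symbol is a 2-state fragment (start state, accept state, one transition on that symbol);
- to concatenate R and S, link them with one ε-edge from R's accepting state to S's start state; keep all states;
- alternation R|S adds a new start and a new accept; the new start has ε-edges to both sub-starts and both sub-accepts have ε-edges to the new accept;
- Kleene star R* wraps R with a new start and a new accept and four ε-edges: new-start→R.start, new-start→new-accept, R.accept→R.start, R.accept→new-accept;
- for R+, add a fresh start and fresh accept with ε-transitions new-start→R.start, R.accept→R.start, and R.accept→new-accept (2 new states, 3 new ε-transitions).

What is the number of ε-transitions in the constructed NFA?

By structural recursion:
Each of the 10 symbol leaves contributes 0 ε-transitions.
  z|y → 4 ε-transitions
  (z|y)* → 8 ε-transitions
  (z|y)*·z → 9 ε-transitions
  ((z|y)*·z)* → 13 ε-transitions
  ((z|y)*·z)*·x → 14 ε-transitions
  (((z|y)*·z)*·x)* → 18 ε-transitions
  x|z → 4 ε-transitions
  z·(x|z) → 5 ε-transitions
  (z·(x|z))+ → 8 ε-transitions
  (((z|y)*·z)*·x)*·(z·(x|z))+·y·y·x → 30 ε-transitions

30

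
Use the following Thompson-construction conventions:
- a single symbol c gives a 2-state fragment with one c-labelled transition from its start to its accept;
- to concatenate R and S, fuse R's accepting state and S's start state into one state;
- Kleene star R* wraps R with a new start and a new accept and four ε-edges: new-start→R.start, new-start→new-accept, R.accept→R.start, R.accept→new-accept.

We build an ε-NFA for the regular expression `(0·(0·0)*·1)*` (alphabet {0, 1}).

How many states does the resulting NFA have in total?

Recursing over subexpressions:
Each of the 4 symbol leaves contributes a 2-state fragment.
  0·0 : 3 states
  (0·0)* : 5 states
  0·(0·0)*·1 : 7 states
  (0·(0·0)*·1)* : 9 states

9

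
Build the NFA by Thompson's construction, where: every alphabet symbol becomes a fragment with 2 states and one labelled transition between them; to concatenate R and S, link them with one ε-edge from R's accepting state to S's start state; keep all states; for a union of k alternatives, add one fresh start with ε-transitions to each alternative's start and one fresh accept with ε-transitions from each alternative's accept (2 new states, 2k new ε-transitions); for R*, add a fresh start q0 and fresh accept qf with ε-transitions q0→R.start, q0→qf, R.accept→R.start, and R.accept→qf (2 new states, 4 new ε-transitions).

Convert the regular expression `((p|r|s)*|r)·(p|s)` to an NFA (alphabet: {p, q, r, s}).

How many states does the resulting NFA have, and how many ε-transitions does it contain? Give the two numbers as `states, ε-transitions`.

By structural recursion:
Each of the 6 symbol leaves contributes 2 states and 0 ε-transitions.
  p|r|s : 8 states, 6 ε-transitions
  (p|r|s)* : 10 states, 10 ε-transitions
  (p|r|s)*|r : 14 states, 14 ε-transitions
  p|s : 6 states, 4 ε-transitions
  ((p|r|s)*|r)·(p|s) : 20 states, 19 ε-transitions

20, 19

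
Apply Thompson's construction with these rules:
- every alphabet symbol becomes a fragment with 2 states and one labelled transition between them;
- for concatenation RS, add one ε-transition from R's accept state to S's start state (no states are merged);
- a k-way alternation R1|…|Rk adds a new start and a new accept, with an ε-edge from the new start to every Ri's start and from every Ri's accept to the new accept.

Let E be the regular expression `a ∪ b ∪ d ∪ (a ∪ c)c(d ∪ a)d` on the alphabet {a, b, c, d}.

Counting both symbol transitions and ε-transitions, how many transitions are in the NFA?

28

Building bottom-up:
Each of the 9 symbol leaves contributes 1 transition (1 symbol, 0 ε).
  a ∪ c = 6 transitions (2 symbol, 4 ε)
  d ∪ a = 6 transitions (2 symbol, 4 ε)
  (a ∪ c)c(d ∪ a)d = 17 transitions (6 symbol, 11 ε)
  a ∪ b ∪ d ∪ (a ∪ c)c(d ∪ a)d = 28 transitions (9 symbol, 19 ε)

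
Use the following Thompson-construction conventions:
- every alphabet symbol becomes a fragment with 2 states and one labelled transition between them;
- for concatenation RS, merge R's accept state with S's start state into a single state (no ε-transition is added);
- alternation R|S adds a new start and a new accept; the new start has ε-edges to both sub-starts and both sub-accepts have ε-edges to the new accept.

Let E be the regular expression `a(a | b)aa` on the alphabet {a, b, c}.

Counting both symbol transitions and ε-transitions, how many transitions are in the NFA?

Recursing over subexpressions:
Each of the 5 symbol leaves contributes 1 transition (1 symbol, 0 ε).
  a | b = 6 transitions (2 symbol, 4 ε)
  a(a | b)aa = 9 transitions (5 symbol, 4 ε)

9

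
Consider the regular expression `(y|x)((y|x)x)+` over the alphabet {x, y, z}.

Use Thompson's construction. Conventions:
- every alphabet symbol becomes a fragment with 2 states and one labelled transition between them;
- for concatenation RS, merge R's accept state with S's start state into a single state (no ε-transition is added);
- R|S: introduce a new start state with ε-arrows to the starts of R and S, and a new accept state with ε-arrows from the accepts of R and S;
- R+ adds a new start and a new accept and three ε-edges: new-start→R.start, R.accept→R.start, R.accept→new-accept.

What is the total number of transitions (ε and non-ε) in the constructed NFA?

Building bottom-up:
Each of the 5 symbol leaves contributes 1 transition (1 symbol, 0 ε).
  y|x = 6 transitions (2 symbol, 4 ε)
  y|x = 6 transitions (2 symbol, 4 ε)
  (y|x)x = 7 transitions (3 symbol, 4 ε)
  ((y|x)x)+ = 10 transitions (3 symbol, 7 ε)
  (y|x)((y|x)x)+ = 16 transitions (5 symbol, 11 ε)

16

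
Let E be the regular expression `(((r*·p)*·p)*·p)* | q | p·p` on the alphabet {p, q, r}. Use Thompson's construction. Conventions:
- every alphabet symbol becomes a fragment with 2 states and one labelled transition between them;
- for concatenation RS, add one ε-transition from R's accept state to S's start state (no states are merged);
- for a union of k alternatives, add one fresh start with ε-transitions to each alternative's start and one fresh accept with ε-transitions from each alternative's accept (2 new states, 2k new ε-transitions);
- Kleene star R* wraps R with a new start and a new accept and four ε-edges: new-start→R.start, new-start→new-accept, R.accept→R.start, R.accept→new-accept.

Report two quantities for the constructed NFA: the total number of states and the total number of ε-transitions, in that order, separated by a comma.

By structural recursion:
Each of the 7 symbol leaves contributes 2 states and 0 ε-transitions.
  r* : 4 states, 4 ε-transitions
  r*·p : 6 states, 5 ε-transitions
  (r*·p)* : 8 states, 9 ε-transitions
  (r*·p)*·p : 10 states, 10 ε-transitions
  ((r*·p)*·p)* : 12 states, 14 ε-transitions
  ((r*·p)*·p)*·p : 14 states, 15 ε-transitions
  (((r*·p)*·p)*·p)* : 16 states, 19 ε-transitions
  p·p : 4 states, 1 ε-transition
  (((r*·p)*·p)*·p)* | q | p·p : 24 states, 26 ε-transitions

24, 26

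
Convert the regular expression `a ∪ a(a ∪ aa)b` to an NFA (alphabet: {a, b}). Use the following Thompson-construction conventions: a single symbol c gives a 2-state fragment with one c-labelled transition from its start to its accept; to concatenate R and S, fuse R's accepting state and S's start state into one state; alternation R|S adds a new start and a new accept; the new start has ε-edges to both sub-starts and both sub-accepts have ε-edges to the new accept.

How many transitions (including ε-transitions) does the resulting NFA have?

By structural recursion:
Each of the 6 symbol leaves contributes 1 transition (1 symbol, 0 ε).
  aa = 2 transitions (2 symbol, 0 ε)
  a ∪ aa = 7 transitions (3 symbol, 4 ε)
  a(a ∪ aa)b = 9 transitions (5 symbol, 4 ε)
  a ∪ a(a ∪ aa)b = 14 transitions (6 symbol, 8 ε)

14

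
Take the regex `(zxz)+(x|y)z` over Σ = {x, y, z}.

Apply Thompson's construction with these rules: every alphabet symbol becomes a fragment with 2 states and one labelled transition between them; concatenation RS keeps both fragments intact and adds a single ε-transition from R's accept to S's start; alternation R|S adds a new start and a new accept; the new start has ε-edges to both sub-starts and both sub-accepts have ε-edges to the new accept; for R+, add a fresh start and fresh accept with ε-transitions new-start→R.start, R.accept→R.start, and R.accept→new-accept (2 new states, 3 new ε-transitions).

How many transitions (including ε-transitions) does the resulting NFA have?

17

By structural recursion:
Each of the 6 symbol leaves contributes 1 transition (1 symbol, 0 ε).
  zxz : 5 transitions (3 symbol, 2 ε)
  (zxz)+ : 8 transitions (3 symbol, 5 ε)
  x|y : 6 transitions (2 symbol, 4 ε)
  (zxz)+(x|y)z : 17 transitions (6 symbol, 11 ε)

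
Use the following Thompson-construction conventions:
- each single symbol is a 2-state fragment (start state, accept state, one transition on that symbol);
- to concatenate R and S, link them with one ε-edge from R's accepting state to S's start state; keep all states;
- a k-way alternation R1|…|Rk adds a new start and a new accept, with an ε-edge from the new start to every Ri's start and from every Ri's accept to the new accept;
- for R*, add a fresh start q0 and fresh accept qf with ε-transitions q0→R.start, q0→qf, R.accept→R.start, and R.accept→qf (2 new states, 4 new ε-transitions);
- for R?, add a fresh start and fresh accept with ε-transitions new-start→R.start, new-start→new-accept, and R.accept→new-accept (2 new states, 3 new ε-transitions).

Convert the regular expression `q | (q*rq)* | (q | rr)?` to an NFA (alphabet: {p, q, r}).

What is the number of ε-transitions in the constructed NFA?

Bottom-up over the parse tree:
Each of the 7 symbol leaves contributes 0 ε-transitions.
  q* → 4 ε-transitions
  q*rq → 6 ε-transitions
  (q*rq)* → 10 ε-transitions
  rr → 1 ε-transition
  q | rr → 5 ε-transitions
  (q | rr)? → 8 ε-transitions
  q | (q*rq)* | (q | rr)? → 24 ε-transitions

24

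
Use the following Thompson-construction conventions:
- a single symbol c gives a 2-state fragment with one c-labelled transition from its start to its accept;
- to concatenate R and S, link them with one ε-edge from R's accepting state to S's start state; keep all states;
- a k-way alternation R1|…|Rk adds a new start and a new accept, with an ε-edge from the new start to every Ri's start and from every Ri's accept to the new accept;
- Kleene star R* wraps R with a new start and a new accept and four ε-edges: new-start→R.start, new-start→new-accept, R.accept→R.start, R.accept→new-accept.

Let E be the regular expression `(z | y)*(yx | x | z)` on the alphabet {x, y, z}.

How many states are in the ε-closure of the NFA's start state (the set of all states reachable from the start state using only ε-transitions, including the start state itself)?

9

Work bottom-up. For each fragment F, track |ε-closure(F.start)| and whether F's accept lies in that closure (i.e. whether F accepts ε). A single-symbol fragment has closure size 1 and does not accept ε.
  z | y → |ε-closure| = 1 + 1 + 1 = 3 (the new accept is not ε-reachable since no branch accepts ε)
  (z | y)* → the star's fresh start ε-reaches both the body's start and the fresh accept: |ε-closure| = 2 + 3 = 5
  yx → same as the first factor's closure: |ε-closure| = 1
  yx | x | z → new start ε-reaches every alternative's start; none of them accept ε, so the new accept is not reached: |ε-closure| = 1 + 1 + 1 + 1 = 4
  (z | y)*(yx | x | z) → |ε-closure| = 5 + 4 = 9 (closure spills across the concat boundary because the left factor accepts ε)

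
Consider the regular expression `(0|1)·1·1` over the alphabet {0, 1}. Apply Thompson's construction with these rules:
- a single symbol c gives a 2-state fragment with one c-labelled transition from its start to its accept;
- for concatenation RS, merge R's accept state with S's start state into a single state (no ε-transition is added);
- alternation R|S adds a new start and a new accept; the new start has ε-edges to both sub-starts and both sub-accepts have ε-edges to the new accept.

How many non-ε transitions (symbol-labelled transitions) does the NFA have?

Recursing over subexpressions:
Each of the 4 symbol leaves contributes exactly 1 symbol transition.
  0|1 = 2 symbol transitions
  (0|1)·1·1 = 4 symbol transitions

4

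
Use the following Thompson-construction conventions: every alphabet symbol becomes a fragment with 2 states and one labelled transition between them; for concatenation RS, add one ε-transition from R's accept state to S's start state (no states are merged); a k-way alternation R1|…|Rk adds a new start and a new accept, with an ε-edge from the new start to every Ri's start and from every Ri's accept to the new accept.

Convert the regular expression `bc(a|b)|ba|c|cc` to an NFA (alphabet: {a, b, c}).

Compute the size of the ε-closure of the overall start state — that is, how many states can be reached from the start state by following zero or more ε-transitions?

5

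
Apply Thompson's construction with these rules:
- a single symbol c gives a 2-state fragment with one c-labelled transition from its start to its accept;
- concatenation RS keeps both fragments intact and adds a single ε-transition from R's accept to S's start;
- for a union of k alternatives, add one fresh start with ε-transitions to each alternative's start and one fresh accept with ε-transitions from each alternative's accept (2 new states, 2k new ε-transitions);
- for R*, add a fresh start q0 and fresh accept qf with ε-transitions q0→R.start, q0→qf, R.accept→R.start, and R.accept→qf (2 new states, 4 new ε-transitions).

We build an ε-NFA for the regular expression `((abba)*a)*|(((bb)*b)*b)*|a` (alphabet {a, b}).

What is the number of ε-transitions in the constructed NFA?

33

Per subexpression:
Each of the 10 symbol leaves contributes 0 ε-transitions.
  abba — 3 ε-transitions
  (abba)* — 7 ε-transitions
  (abba)*a — 8 ε-transitions
  ((abba)*a)* — 12 ε-transitions
  bb — 1 ε-transition
  (bb)* — 5 ε-transitions
  (bb)*b — 6 ε-transitions
  ((bb)*b)* — 10 ε-transitions
  ((bb)*b)*b — 11 ε-transitions
  (((bb)*b)*b)* — 15 ε-transitions
  ((abba)*a)*|(((bb)*b)*b)*|a — 33 ε-transitions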